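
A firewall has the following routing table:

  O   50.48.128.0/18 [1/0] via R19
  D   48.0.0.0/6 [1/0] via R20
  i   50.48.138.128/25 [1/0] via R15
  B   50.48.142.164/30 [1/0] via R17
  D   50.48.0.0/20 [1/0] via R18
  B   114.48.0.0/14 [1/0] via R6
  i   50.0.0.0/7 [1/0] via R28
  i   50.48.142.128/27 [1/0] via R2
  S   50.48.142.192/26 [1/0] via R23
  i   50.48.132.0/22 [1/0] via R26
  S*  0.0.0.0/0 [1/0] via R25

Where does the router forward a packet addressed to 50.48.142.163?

Routes whose prefix contains 50.48.142.163:
  0.0.0.0/0 (default, matches everything) -> R25
  48.0.0.0/6 (48.0.0.0 - 51.255.255.255) -> R20
  50.0.0.0/7 (50.0.0.0 - 51.255.255.255) -> R28
  50.48.128.0/18 (50.48.128.0 - 50.48.191.255) -> R19
More-specific entries that do NOT match:
  50.48.142.164/30 (50.48.142.164 - 50.48.142.167) does not contain 50.48.142.163
  50.48.142.128/27 (50.48.142.128 - 50.48.142.159) does not contain 50.48.142.163
  50.48.142.192/26 (50.48.142.192 - 50.48.142.255) does not contain 50.48.142.163
  50.48.138.128/25 (50.48.138.128 - 50.48.138.255) does not contain 50.48.142.163
  50.48.132.0/22 (50.48.132.0 - 50.48.135.255) does not contain 50.48.142.163
  50.48.0.0/20 (50.48.0.0 - 50.48.15.255) does not contain 50.48.142.163
Longest matching prefix is /18 -> next hop R19.

R19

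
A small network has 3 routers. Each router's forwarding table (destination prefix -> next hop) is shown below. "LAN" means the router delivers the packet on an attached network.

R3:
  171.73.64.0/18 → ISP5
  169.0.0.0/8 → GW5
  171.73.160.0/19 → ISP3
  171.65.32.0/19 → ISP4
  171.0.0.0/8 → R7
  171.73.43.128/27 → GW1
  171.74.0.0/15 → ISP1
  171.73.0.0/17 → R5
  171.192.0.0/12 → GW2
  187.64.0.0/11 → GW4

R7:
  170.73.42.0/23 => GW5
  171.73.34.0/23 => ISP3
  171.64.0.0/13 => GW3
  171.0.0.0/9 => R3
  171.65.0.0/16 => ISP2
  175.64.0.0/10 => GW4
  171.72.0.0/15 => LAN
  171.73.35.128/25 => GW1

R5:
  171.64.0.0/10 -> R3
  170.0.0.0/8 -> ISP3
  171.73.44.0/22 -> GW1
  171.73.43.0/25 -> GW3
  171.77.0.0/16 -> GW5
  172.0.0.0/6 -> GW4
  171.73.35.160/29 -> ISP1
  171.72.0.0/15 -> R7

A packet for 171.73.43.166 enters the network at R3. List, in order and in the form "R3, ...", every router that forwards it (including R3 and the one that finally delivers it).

R3, R5, R7

At R3: longest match for 171.73.43.166 is 171.73.0.0/17 -> R5
At R5: longest match for 171.73.43.166 is 171.72.0.0/15 -> R7
At R7: longest match for 171.73.43.166 is 171.72.0.0/15 -> LAN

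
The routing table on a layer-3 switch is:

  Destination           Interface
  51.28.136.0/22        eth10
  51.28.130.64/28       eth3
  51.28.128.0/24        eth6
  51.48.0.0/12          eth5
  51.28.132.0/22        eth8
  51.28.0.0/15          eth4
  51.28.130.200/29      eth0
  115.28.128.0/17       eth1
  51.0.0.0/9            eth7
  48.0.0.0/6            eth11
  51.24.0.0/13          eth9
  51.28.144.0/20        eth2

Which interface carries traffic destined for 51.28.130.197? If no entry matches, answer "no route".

eth4

Routes whose prefix contains 51.28.130.197:
  48.0.0.0/6 (48.0.0.0 - 51.255.255.255) -> eth11
  51.0.0.0/9 (51.0.0.0 - 51.127.255.255) -> eth7
  51.24.0.0/13 (51.24.0.0 - 51.31.255.255) -> eth9
  51.28.0.0/15 (51.28.0.0 - 51.29.255.255) -> eth4
More-specific entries that do NOT match:
  51.28.130.200/29 (51.28.130.200 - 51.28.130.207) does not contain 51.28.130.197
  51.28.130.64/28 (51.28.130.64 - 51.28.130.79) does not contain 51.28.130.197
  51.28.128.0/24 (51.28.128.0 - 51.28.128.255) does not contain 51.28.130.197
  51.28.136.0/22 (51.28.136.0 - 51.28.139.255) does not contain 51.28.130.197
  51.28.132.0/22 (51.28.132.0 - 51.28.135.255) does not contain 51.28.130.197
  51.28.144.0/20 (51.28.144.0 - 51.28.159.255) does not contain 51.28.130.197
  115.28.128.0/17 (115.28.128.0 - 115.28.255.255) does not contain 51.28.130.197
Longest matching prefix is /15 -> interface eth4.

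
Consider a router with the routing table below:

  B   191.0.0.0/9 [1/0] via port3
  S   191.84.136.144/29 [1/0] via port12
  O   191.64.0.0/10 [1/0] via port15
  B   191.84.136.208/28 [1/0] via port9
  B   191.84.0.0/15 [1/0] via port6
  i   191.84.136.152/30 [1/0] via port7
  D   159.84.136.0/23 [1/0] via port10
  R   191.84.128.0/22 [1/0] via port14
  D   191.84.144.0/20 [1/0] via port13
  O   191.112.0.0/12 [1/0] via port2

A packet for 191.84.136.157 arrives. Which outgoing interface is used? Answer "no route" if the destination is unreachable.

port6

Routes whose prefix contains 191.84.136.157:
  191.0.0.0/9 (191.0.0.0 - 191.127.255.255) -> port3
  191.64.0.0/10 (191.64.0.0 - 191.127.255.255) -> port15
  191.84.0.0/15 (191.84.0.0 - 191.85.255.255) -> port6
More-specific entries that do NOT match:
  191.84.136.152/30 (191.84.136.152 - 191.84.136.155) does not contain 191.84.136.157
  191.84.136.144/29 (191.84.136.144 - 191.84.136.151) does not contain 191.84.136.157
  191.84.136.208/28 (191.84.136.208 - 191.84.136.223) does not contain 191.84.136.157
  159.84.136.0/23 (159.84.136.0 - 159.84.137.255) does not contain 191.84.136.157
  191.84.128.0/22 (191.84.128.0 - 191.84.131.255) does not contain 191.84.136.157
  191.84.144.0/20 (191.84.144.0 - 191.84.159.255) does not contain 191.84.136.157
Longest matching prefix is /15 -> interface port6.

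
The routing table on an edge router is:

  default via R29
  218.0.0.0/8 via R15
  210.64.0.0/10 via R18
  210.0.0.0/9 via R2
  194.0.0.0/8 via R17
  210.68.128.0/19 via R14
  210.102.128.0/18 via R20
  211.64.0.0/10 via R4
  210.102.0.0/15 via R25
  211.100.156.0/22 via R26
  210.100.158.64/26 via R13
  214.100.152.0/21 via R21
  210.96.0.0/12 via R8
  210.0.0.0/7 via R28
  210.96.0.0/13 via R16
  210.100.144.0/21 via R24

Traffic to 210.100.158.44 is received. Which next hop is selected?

R16

Routes whose prefix contains 210.100.158.44:
  0.0.0.0/0 (default, matches everything) -> R29
  210.0.0.0/7 (210.0.0.0 - 211.255.255.255) -> R28
  210.0.0.0/9 (210.0.0.0 - 210.127.255.255) -> R2
  210.64.0.0/10 (210.64.0.0 - 210.127.255.255) -> R18
  210.96.0.0/12 (210.96.0.0 - 210.111.255.255) -> R8
  210.96.0.0/13 (210.96.0.0 - 210.103.255.255) -> R16
More-specific entries that do NOT match:
  210.100.158.64/26 (210.100.158.64 - 210.100.158.127) does not contain 210.100.158.44
  211.100.156.0/22 (211.100.156.0 - 211.100.159.255) does not contain 210.100.158.44
  214.100.152.0/21 (214.100.152.0 - 214.100.159.255) does not contain 210.100.158.44
  210.100.144.0/21 (210.100.144.0 - 210.100.151.255) does not contain 210.100.158.44
  210.68.128.0/19 (210.68.128.0 - 210.68.159.255) does not contain 210.100.158.44
  210.102.128.0/18 (210.102.128.0 - 210.102.191.255) does not contain 210.100.158.44
  210.102.0.0/15 (210.102.0.0 - 210.103.255.255) does not contain 210.100.158.44
Longest matching prefix is /13 -> next hop R16.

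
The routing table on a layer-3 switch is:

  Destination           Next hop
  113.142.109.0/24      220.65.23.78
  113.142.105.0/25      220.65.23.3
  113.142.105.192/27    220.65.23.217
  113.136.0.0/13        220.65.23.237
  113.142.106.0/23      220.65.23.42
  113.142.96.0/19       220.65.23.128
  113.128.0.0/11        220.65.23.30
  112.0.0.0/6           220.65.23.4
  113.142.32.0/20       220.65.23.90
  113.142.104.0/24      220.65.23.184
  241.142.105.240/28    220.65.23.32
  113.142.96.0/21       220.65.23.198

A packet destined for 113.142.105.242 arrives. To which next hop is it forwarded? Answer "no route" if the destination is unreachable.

Routes whose prefix contains 113.142.105.242:
  112.0.0.0/6 (112.0.0.0 - 115.255.255.255) -> 220.65.23.4
  113.128.0.0/11 (113.128.0.0 - 113.159.255.255) -> 220.65.23.30
  113.136.0.0/13 (113.136.0.0 - 113.143.255.255) -> 220.65.23.237
  113.142.96.0/19 (113.142.96.0 - 113.142.127.255) -> 220.65.23.128
More-specific entries that do NOT match:
  241.142.105.240/28 (241.142.105.240 - 241.142.105.255) does not contain 113.142.105.242
  113.142.105.192/27 (113.142.105.192 - 113.142.105.223) does not contain 113.142.105.242
  113.142.105.0/25 (113.142.105.0 - 113.142.105.127) does not contain 113.142.105.242
  113.142.109.0/24 (113.142.109.0 - 113.142.109.255) does not contain 113.142.105.242
  113.142.104.0/24 (113.142.104.0 - 113.142.104.255) does not contain 113.142.105.242
  113.142.106.0/23 (113.142.106.0 - 113.142.107.255) does not contain 113.142.105.242
  113.142.96.0/21 (113.142.96.0 - 113.142.103.255) does not contain 113.142.105.242
  113.142.32.0/20 (113.142.32.0 - 113.142.47.255) does not contain 113.142.105.242
Longest matching prefix is /19 -> next hop 220.65.23.128.

220.65.23.128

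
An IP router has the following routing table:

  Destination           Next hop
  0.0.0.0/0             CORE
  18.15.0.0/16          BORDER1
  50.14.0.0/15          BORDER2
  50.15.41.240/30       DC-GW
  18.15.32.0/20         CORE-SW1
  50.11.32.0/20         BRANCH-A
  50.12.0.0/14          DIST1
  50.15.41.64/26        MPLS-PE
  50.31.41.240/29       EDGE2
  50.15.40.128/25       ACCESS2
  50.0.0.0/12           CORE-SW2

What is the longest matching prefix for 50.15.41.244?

50.14.0.0/15

Entries matching 50.15.41.244:
  0.0.0.0/0 (default, matches everything)
  50.0.0.0/12 (50.0.0.0 - 50.15.255.255)
  50.12.0.0/14 (50.12.0.0 - 50.15.255.255)
  50.14.0.0/15 (50.14.0.0 - 50.15.255.255)
Most specific is 50.14.0.0/15.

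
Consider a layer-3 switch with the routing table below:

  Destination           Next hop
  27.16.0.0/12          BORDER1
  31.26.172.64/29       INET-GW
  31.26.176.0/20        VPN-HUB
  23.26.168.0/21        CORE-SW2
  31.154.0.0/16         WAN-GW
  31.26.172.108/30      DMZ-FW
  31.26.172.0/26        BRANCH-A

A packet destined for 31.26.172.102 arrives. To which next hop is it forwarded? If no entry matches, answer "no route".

No entry's prefix contains 31.26.172.102; there is no default route.

no route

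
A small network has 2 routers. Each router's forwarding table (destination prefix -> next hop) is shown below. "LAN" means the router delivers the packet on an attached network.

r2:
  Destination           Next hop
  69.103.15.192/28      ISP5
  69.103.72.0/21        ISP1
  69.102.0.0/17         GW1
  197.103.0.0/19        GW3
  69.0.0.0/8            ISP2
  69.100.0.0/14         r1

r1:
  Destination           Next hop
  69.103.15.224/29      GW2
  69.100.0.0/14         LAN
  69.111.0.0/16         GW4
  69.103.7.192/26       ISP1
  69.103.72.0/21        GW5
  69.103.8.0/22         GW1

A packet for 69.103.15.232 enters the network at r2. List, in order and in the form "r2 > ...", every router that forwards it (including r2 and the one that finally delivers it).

r2 > r1

At r2: longest match for 69.103.15.232 is 69.100.0.0/14 -> r1
At r1: longest match for 69.103.15.232 is 69.100.0.0/14 -> LAN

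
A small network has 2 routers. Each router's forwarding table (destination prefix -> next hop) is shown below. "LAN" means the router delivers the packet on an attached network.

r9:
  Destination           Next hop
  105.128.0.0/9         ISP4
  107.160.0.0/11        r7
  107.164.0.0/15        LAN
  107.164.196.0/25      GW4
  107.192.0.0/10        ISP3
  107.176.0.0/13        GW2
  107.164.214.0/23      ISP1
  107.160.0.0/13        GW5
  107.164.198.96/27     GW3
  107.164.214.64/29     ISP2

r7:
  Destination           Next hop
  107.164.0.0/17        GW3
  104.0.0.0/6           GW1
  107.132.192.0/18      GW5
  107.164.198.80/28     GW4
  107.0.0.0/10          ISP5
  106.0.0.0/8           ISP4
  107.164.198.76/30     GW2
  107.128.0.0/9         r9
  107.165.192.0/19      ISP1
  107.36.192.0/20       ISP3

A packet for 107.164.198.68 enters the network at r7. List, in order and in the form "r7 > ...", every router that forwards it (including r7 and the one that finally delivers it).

At r7: longest match for 107.164.198.68 is 107.128.0.0/9 -> r9
At r9: longest match for 107.164.198.68 is 107.164.0.0/15 -> LAN

r7 > r9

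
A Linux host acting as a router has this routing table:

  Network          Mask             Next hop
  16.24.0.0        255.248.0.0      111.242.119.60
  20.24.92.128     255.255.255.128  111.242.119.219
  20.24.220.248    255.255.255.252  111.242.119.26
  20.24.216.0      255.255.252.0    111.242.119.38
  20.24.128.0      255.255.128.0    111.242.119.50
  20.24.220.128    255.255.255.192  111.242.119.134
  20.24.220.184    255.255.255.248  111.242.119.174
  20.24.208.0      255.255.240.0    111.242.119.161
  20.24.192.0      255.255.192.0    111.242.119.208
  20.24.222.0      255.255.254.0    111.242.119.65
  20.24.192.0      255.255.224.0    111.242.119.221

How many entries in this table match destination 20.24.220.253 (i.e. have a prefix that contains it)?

4

Prefixes containing 20.24.220.253:
  20.24.128.0/17 (20.24.128.0 - 20.24.255.255)
  20.24.192.0/18 (20.24.192.0 - 20.24.255.255)
  20.24.192.0/19 (20.24.192.0 - 20.24.223.255)
  20.24.208.0/20 (20.24.208.0 - 20.24.223.255)
Total matching entries: 4.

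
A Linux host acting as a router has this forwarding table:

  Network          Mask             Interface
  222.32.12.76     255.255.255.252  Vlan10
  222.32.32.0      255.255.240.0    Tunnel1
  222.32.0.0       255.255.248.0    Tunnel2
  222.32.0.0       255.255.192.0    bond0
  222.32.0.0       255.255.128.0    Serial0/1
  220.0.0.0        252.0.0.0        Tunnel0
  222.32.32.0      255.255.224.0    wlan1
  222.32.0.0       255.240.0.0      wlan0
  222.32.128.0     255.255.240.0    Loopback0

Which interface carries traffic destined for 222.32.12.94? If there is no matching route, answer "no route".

bond0

Routes whose prefix contains 222.32.12.94:
  220.0.0.0/6 (220.0.0.0 - 223.255.255.255) -> Tunnel0
  222.32.0.0/12 (222.32.0.0 - 222.47.255.255) -> wlan0
  222.32.0.0/17 (222.32.0.0 - 222.32.127.255) -> Serial0/1
  222.32.0.0/18 (222.32.0.0 - 222.32.63.255) -> bond0
More-specific entries that do NOT match:
  222.32.12.76/30 (222.32.12.76 - 222.32.12.79) does not contain 222.32.12.94
  222.32.0.0/21 (222.32.0.0 - 222.32.7.255) does not contain 222.32.12.94
  222.32.32.0/20 (222.32.32.0 - 222.32.47.255) does not contain 222.32.12.94
  222.32.128.0/20 (222.32.128.0 - 222.32.143.255) does not contain 222.32.12.94
  222.32.32.0/19 (222.32.32.0 - 222.32.63.255) does not contain 222.32.12.94
Longest matching prefix is /18 -> interface bond0.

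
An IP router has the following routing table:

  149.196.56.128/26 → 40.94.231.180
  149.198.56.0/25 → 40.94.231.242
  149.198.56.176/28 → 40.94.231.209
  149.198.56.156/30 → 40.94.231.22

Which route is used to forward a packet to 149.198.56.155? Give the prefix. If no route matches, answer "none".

none

149.198.56.155 is outside every listed prefix and there is no default route.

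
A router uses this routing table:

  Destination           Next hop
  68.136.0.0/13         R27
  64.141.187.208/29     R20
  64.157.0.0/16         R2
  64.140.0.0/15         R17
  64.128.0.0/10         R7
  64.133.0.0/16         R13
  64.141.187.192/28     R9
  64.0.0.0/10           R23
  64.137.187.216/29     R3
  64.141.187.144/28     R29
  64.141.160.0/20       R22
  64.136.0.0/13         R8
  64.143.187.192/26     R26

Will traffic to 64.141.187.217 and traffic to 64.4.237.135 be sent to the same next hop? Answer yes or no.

no

64.141.187.217: longest match 64.140.0.0/15 -> R17
64.4.237.135: longest match 64.0.0.0/10 -> R23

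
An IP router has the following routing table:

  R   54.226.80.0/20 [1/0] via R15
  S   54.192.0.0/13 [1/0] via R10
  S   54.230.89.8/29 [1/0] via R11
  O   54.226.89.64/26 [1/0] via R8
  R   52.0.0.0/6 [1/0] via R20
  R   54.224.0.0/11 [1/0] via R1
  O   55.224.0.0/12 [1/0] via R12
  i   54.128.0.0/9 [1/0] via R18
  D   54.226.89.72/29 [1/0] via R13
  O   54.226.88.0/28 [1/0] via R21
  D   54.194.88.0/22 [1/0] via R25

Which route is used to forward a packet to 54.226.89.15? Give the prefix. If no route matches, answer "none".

Entries matching 54.226.89.15:
  52.0.0.0/6 (52.0.0.0 - 55.255.255.255)
  54.128.0.0/9 (54.128.0.0 - 54.255.255.255)
  54.224.0.0/11 (54.224.0.0 - 54.255.255.255)
  54.226.80.0/20 (54.226.80.0 - 54.226.95.255)
Most specific is 54.226.80.0/20.

54.226.80.0/20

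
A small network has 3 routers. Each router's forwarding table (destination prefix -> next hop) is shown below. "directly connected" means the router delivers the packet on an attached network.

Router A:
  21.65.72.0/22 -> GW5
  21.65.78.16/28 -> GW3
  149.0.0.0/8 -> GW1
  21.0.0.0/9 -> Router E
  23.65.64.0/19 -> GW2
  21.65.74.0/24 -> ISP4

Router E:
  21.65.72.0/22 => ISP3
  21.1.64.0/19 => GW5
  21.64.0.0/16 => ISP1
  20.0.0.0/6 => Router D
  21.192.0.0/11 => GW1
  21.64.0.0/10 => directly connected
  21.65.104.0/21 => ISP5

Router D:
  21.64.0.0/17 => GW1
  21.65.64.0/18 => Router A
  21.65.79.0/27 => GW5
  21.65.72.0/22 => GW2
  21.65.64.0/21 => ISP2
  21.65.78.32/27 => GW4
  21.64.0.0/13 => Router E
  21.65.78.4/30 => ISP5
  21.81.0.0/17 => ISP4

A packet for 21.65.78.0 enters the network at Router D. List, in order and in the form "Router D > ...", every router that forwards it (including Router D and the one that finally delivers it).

At Router D: longest match for 21.65.78.0 is 21.65.64.0/18 -> Router A
At Router A: longest match for 21.65.78.0 is 21.0.0.0/9 -> Router E
At Router E: longest match for 21.65.78.0 is 21.64.0.0/10 -> directly connected

Router D > Router A > Router E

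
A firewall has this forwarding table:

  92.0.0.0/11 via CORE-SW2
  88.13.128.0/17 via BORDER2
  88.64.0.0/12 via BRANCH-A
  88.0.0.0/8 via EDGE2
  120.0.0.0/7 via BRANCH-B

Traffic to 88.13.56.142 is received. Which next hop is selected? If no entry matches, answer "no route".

EDGE2

Routes whose prefix contains 88.13.56.142:
  88.0.0.0/8 (88.0.0.0 - 88.255.255.255) -> EDGE2
More-specific entries that do NOT match:
  88.13.128.0/17 (88.13.128.0 - 88.13.255.255) does not contain 88.13.56.142
  88.64.0.0/12 (88.64.0.0 - 88.79.255.255) does not contain 88.13.56.142
  92.0.0.0/11 (92.0.0.0 - 92.31.255.255) does not contain 88.13.56.142
Longest matching prefix is /8 -> next hop EDGE2.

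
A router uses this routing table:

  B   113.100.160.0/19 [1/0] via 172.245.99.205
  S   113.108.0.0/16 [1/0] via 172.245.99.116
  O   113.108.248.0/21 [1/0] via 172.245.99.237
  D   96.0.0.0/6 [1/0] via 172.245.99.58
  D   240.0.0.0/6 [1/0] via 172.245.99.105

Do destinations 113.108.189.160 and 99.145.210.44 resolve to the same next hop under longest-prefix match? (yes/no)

no

113.108.189.160: longest match 113.108.0.0/16 -> 172.245.99.116
99.145.210.44: longest match 96.0.0.0/6 -> 172.245.99.58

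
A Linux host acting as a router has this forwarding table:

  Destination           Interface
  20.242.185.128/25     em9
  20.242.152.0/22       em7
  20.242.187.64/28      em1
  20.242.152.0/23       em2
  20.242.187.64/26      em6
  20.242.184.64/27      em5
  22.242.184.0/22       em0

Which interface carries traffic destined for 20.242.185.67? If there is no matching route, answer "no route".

No entry's prefix contains 20.242.185.67; there is no default route.

no route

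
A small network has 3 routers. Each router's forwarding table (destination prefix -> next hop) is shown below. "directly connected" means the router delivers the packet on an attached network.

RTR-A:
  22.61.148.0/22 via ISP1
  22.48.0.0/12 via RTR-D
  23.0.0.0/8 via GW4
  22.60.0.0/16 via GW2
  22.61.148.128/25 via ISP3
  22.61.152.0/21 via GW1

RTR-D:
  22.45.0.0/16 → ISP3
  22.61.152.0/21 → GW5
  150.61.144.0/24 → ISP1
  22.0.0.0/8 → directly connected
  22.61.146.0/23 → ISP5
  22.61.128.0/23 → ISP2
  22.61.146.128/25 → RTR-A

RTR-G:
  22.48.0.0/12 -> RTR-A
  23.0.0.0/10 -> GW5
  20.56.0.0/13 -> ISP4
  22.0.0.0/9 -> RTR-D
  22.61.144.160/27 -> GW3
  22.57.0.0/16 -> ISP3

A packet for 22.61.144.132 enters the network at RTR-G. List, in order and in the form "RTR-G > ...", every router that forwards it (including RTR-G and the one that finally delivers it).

RTR-G > RTR-A > RTR-D

At RTR-G: longest match for 22.61.144.132 is 22.48.0.0/12 -> RTR-A
At RTR-A: longest match for 22.61.144.132 is 22.48.0.0/12 -> RTR-D
At RTR-D: longest match for 22.61.144.132 is 22.0.0.0/8 -> directly connected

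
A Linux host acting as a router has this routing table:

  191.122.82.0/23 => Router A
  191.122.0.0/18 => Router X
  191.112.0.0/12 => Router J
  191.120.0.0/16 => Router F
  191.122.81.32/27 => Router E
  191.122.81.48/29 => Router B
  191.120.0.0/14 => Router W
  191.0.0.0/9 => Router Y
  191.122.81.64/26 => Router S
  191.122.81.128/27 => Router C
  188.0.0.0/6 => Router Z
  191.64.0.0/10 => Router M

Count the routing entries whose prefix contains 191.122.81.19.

Prefixes containing 191.122.81.19:
  188.0.0.0/6 (188.0.0.0 - 191.255.255.255)
  191.0.0.0/9 (191.0.0.0 - 191.127.255.255)
  191.64.0.0/10 (191.64.0.0 - 191.127.255.255)
  191.112.0.0/12 (191.112.0.0 - 191.127.255.255)
  191.120.0.0/14 (191.120.0.0 - 191.123.255.255)
Total matching entries: 5.

5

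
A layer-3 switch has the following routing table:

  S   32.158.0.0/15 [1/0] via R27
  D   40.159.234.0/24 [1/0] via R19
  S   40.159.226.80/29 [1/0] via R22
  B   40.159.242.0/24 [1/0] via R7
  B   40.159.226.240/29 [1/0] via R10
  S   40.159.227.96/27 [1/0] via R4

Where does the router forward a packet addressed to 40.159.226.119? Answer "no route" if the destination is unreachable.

no route

No entry's prefix contains 40.159.226.119; there is no default route.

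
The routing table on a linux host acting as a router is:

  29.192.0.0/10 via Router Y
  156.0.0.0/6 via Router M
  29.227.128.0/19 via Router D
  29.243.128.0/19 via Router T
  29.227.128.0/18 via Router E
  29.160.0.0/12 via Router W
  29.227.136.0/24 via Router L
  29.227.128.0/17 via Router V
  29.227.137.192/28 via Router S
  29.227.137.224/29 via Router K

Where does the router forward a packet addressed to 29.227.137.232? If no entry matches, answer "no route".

Router D

Routes whose prefix contains 29.227.137.232:
  29.192.0.0/10 (29.192.0.0 - 29.255.255.255) -> Router Y
  29.227.128.0/17 (29.227.128.0 - 29.227.255.255) -> Router V
  29.227.128.0/18 (29.227.128.0 - 29.227.191.255) -> Router E
  29.227.128.0/19 (29.227.128.0 - 29.227.159.255) -> Router D
More-specific entries that do NOT match:
  29.227.137.224/29 (29.227.137.224 - 29.227.137.231) does not contain 29.227.137.232
  29.227.137.192/28 (29.227.137.192 - 29.227.137.207) does not contain 29.227.137.232
  29.227.136.0/24 (29.227.136.0 - 29.227.136.255) does not contain 29.227.137.232
Longest matching prefix is /19 -> next hop Router D.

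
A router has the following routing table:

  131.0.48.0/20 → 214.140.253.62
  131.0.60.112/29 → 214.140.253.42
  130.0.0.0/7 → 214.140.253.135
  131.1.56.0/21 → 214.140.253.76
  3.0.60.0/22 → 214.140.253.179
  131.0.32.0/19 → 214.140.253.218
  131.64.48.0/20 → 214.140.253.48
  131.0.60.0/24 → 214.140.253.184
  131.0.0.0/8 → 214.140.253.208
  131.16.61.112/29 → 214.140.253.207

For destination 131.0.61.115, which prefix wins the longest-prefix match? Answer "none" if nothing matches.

Entries matching 131.0.61.115:
  130.0.0.0/7 (130.0.0.0 - 131.255.255.255)
  131.0.0.0/8 (131.0.0.0 - 131.255.255.255)
  131.0.32.0/19 (131.0.32.0 - 131.0.63.255)
  131.0.48.0/20 (131.0.48.0 - 131.0.63.255)
Most specific is 131.0.48.0/20.

131.0.48.0/20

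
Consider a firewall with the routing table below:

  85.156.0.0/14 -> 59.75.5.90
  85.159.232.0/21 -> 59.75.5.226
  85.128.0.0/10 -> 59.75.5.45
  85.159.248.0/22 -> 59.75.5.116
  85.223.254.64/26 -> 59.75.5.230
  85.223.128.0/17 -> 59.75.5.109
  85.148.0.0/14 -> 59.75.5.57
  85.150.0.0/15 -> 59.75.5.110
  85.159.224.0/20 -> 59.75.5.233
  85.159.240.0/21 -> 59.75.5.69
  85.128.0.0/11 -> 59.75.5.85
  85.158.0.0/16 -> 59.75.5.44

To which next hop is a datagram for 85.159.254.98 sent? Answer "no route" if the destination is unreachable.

Routes whose prefix contains 85.159.254.98:
  85.128.0.0/10 (85.128.0.0 - 85.191.255.255) -> 59.75.5.45
  85.128.0.0/11 (85.128.0.0 - 85.159.255.255) -> 59.75.5.85
  85.156.0.0/14 (85.156.0.0 - 85.159.255.255) -> 59.75.5.90
More-specific entries that do NOT match:
  85.223.254.64/26 (85.223.254.64 - 85.223.254.127) does not contain 85.159.254.98
  85.159.248.0/22 (85.159.248.0 - 85.159.251.255) does not contain 85.159.254.98
  85.159.232.0/21 (85.159.232.0 - 85.159.239.255) does not contain 85.159.254.98
  85.159.240.0/21 (85.159.240.0 - 85.159.247.255) does not contain 85.159.254.98
  85.159.224.0/20 (85.159.224.0 - 85.159.239.255) does not contain 85.159.254.98
  85.223.128.0/17 (85.223.128.0 - 85.223.255.255) does not contain 85.159.254.98
  85.158.0.0/16 (85.158.0.0 - 85.158.255.255) does not contain 85.159.254.98
  85.150.0.0/15 (85.150.0.0 - 85.151.255.255) does not contain 85.159.254.98
Longest matching prefix is /14 -> next hop 59.75.5.90.

59.75.5.90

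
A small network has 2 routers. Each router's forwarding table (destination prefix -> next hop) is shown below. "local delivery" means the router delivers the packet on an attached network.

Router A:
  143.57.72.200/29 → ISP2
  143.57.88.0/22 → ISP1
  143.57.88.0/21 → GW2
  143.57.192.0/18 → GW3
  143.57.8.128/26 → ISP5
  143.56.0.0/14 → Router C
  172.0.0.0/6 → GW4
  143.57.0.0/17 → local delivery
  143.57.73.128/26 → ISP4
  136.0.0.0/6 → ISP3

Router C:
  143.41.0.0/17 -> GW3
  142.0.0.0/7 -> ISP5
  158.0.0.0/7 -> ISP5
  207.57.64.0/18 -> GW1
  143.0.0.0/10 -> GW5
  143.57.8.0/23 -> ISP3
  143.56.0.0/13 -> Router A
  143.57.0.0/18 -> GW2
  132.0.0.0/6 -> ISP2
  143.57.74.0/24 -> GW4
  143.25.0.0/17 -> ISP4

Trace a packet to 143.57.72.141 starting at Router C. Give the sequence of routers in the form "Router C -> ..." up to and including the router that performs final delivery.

Router C -> Router A

At Router C: longest match for 143.57.72.141 is 143.56.0.0/13 -> Router A
At Router A: longest match for 143.57.72.141 is 143.57.0.0/17 -> local delivery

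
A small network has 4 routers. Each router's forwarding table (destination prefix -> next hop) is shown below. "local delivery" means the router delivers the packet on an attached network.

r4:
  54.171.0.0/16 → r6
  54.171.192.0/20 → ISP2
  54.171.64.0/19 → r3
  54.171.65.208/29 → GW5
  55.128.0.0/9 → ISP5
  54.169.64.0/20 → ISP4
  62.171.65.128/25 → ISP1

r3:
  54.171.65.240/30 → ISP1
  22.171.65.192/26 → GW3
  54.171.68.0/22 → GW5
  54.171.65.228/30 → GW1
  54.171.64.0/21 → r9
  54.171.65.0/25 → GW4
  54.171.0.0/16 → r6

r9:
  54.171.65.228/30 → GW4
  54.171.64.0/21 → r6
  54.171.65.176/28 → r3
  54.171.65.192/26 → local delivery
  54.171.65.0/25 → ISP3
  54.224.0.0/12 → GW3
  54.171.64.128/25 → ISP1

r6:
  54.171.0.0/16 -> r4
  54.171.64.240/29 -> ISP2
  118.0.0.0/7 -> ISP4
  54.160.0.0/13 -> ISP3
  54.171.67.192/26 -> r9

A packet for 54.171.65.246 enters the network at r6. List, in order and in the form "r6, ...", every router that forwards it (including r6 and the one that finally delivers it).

r6, r4, r3, r9

At r6: longest match for 54.171.65.246 is 54.171.0.0/16 -> r4
At r4: longest match for 54.171.65.246 is 54.171.64.0/19 -> r3
At r3: longest match for 54.171.65.246 is 54.171.64.0/21 -> r9
At r9: longest match for 54.171.65.246 is 54.171.65.192/26 -> local delivery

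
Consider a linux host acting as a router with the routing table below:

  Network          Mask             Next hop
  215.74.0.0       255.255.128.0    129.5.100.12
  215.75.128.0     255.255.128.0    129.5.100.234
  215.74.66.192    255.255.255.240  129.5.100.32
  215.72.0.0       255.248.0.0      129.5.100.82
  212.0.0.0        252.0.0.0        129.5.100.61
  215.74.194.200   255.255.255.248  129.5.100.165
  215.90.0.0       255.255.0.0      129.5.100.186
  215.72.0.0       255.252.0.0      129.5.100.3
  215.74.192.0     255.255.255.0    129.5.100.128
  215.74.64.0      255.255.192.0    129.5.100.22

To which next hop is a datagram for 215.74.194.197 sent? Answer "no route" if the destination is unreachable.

Routes whose prefix contains 215.74.194.197:
  212.0.0.0/6 (212.0.0.0 - 215.255.255.255) -> 129.5.100.61
  215.72.0.0/13 (215.72.0.0 - 215.79.255.255) -> 129.5.100.82
  215.72.0.0/14 (215.72.0.0 - 215.75.255.255) -> 129.5.100.3
More-specific entries that do NOT match:
  215.74.194.200/29 (215.74.194.200 - 215.74.194.207) does not contain 215.74.194.197
  215.74.66.192/28 (215.74.66.192 - 215.74.66.207) does not contain 215.74.194.197
  215.74.192.0/24 (215.74.192.0 - 215.74.192.255) does not contain 215.74.194.197
  215.74.64.0/18 (215.74.64.0 - 215.74.127.255) does not contain 215.74.194.197
  215.74.0.0/17 (215.74.0.0 - 215.74.127.255) does not contain 215.74.194.197
  215.75.128.0/17 (215.75.128.0 - 215.75.255.255) does not contain 215.74.194.197
  215.90.0.0/16 (215.90.0.0 - 215.90.255.255) does not contain 215.74.194.197
Longest matching prefix is /14 -> next hop 129.5.100.3.

129.5.100.3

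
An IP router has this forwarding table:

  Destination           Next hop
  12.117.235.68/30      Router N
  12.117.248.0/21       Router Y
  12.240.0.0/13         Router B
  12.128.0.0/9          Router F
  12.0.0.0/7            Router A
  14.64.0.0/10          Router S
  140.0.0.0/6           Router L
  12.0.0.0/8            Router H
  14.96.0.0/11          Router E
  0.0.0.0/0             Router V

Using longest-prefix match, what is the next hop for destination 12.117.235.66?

Router H

Routes whose prefix contains 12.117.235.66:
  0.0.0.0/0 (default, matches everything) -> Router V
  12.0.0.0/7 (12.0.0.0 - 13.255.255.255) -> Router A
  12.0.0.0/8 (12.0.0.0 - 12.255.255.255) -> Router H
More-specific entries that do NOT match:
  12.117.235.68/30 (12.117.235.68 - 12.117.235.71) does not contain 12.117.235.66
  12.117.248.0/21 (12.117.248.0 - 12.117.255.255) does not contain 12.117.235.66
  12.240.0.0/13 (12.240.0.0 - 12.247.255.255) does not contain 12.117.235.66
  14.96.0.0/11 (14.96.0.0 - 14.127.255.255) does not contain 12.117.235.66
  14.64.0.0/10 (14.64.0.0 - 14.127.255.255) does not contain 12.117.235.66
  12.128.0.0/9 (12.128.0.0 - 12.255.255.255) does not contain 12.117.235.66
Longest matching prefix is /8 -> next hop Router H.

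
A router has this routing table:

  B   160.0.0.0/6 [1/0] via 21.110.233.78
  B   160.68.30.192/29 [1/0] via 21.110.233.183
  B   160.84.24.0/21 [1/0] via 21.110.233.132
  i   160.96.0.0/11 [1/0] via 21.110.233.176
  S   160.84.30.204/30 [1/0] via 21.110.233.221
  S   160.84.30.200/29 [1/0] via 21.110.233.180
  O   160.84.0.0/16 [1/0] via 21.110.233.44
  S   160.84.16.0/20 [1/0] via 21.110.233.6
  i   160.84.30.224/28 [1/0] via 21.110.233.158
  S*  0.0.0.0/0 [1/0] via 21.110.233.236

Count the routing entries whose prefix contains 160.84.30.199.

Prefixes containing 160.84.30.199:
  0.0.0.0/0 (default, matches everything)
  160.0.0.0/6 (160.0.0.0 - 163.255.255.255)
  160.84.0.0/16 (160.84.0.0 - 160.84.255.255)
  160.84.16.0/20 (160.84.16.0 - 160.84.31.255)
  160.84.24.0/21 (160.84.24.0 - 160.84.31.255)
Total matching entries: 5.

5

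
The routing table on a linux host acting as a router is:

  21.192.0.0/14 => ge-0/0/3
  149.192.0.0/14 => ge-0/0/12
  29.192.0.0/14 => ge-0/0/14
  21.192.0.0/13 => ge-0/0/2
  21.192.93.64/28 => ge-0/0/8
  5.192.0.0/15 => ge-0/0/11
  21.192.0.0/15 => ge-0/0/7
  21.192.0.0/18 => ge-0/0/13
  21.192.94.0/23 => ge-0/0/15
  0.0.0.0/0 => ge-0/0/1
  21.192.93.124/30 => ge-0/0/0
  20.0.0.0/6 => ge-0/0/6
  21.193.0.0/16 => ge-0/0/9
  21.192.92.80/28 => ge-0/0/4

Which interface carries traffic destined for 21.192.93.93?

Routes whose prefix contains 21.192.93.93:
  0.0.0.0/0 (default, matches everything) -> ge-0/0/1
  20.0.0.0/6 (20.0.0.0 - 23.255.255.255) -> ge-0/0/6
  21.192.0.0/13 (21.192.0.0 - 21.199.255.255) -> ge-0/0/2
  21.192.0.0/14 (21.192.0.0 - 21.195.255.255) -> ge-0/0/3
  21.192.0.0/15 (21.192.0.0 - 21.193.255.255) -> ge-0/0/7
More-specific entries that do NOT match:
  21.192.93.124/30 (21.192.93.124 - 21.192.93.127) does not contain 21.192.93.93
  21.192.93.64/28 (21.192.93.64 - 21.192.93.79) does not contain 21.192.93.93
  21.192.92.80/28 (21.192.92.80 - 21.192.92.95) does not contain 21.192.93.93
  21.192.94.0/23 (21.192.94.0 - 21.192.95.255) does not contain 21.192.93.93
  21.192.0.0/18 (21.192.0.0 - 21.192.63.255) does not contain 21.192.93.93
  21.193.0.0/16 (21.193.0.0 - 21.193.255.255) does not contain 21.192.93.93
Longest matching prefix is /15 -> interface ge-0/0/7.

ge-0/0/7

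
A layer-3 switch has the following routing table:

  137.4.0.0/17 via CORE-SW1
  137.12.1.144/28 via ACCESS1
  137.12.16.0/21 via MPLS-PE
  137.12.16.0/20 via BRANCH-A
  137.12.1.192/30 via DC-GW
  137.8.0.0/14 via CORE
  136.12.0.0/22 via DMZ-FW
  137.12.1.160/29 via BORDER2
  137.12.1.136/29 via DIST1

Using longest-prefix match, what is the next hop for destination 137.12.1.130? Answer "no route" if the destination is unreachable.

no route

No entry's prefix contains 137.12.1.130; there is no default route.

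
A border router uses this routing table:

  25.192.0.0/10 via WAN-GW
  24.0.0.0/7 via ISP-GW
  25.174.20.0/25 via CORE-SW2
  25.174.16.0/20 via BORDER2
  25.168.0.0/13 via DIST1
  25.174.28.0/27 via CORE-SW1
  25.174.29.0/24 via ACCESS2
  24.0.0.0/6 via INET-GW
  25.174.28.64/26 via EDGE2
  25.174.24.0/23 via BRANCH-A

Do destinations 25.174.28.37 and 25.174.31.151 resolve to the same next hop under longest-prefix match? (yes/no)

25.174.28.37: longest match 25.174.16.0/20 -> BORDER2
25.174.31.151: longest match 25.174.16.0/20 -> BORDER2

yes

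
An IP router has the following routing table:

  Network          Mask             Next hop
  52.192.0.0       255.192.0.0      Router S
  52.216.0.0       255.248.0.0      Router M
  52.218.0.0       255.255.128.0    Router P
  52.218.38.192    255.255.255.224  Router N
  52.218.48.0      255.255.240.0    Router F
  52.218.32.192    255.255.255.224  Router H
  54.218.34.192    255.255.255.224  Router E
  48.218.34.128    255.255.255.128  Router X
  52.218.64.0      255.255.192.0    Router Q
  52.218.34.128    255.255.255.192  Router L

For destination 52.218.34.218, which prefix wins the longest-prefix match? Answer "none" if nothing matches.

Entries matching 52.218.34.218:
  52.192.0.0/10 (52.192.0.0 - 52.255.255.255)
  52.216.0.0/13 (52.216.0.0 - 52.223.255.255)
  52.218.0.0/17 (52.218.0.0 - 52.218.127.255)
Most specific is 52.218.0.0/17.

52.218.0.0/17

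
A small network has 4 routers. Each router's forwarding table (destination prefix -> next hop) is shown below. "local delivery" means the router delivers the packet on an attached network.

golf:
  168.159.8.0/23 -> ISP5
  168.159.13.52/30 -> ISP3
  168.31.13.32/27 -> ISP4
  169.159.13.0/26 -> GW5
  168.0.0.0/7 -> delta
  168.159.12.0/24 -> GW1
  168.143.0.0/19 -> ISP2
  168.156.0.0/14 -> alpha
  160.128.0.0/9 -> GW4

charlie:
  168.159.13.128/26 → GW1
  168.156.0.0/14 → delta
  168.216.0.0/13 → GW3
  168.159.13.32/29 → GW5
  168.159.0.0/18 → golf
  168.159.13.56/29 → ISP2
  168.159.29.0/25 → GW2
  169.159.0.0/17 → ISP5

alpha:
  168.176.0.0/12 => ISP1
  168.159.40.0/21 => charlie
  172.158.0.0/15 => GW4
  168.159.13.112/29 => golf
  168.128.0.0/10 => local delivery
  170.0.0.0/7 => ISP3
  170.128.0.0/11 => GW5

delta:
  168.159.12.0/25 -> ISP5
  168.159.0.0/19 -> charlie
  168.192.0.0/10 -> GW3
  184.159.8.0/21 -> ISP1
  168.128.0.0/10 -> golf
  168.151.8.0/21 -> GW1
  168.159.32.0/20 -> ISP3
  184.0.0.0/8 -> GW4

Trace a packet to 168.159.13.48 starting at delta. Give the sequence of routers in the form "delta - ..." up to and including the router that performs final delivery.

At delta: longest match for 168.159.13.48 is 168.159.0.0/19 -> charlie
At charlie: longest match for 168.159.13.48 is 168.159.0.0/18 -> golf
At golf: longest match for 168.159.13.48 is 168.156.0.0/14 -> alpha
At alpha: longest match for 168.159.13.48 is 168.128.0.0/10 -> local delivery

delta - charlie - golf - alpha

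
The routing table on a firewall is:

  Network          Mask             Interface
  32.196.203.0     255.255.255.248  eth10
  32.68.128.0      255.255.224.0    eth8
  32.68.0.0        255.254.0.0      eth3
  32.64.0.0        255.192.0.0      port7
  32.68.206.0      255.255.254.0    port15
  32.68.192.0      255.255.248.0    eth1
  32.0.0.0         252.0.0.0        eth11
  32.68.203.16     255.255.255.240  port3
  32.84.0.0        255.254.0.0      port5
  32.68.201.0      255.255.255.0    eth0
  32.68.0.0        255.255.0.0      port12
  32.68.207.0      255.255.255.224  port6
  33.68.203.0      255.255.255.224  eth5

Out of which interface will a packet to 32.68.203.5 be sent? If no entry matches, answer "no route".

port12

Routes whose prefix contains 32.68.203.5:
  32.0.0.0/6 (32.0.0.0 - 35.255.255.255) -> eth11
  32.64.0.0/10 (32.64.0.0 - 32.127.255.255) -> port7
  32.68.0.0/15 (32.68.0.0 - 32.69.255.255) -> eth3
  32.68.0.0/16 (32.68.0.0 - 32.68.255.255) -> port12
More-specific entries that do NOT match:
  32.196.203.0/29 (32.196.203.0 - 32.196.203.7) does not contain 32.68.203.5
  32.68.203.16/28 (32.68.203.16 - 32.68.203.31) does not contain 32.68.203.5
  32.68.207.0/27 (32.68.207.0 - 32.68.207.31) does not contain 32.68.203.5
  33.68.203.0/27 (33.68.203.0 - 33.68.203.31) does not contain 32.68.203.5
  32.68.201.0/24 (32.68.201.0 - 32.68.201.255) does not contain 32.68.203.5
  32.68.206.0/23 (32.68.206.0 - 32.68.207.255) does not contain 32.68.203.5
  32.68.192.0/21 (32.68.192.0 - 32.68.199.255) does not contain 32.68.203.5
  32.68.128.0/19 (32.68.128.0 - 32.68.159.255) does not contain 32.68.203.5
Longest matching prefix is /16 -> interface port12.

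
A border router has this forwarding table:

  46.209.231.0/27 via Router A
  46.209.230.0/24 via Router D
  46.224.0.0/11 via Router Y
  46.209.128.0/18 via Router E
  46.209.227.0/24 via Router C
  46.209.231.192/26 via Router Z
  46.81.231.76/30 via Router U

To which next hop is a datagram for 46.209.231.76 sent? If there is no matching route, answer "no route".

No entry's prefix contains 46.209.231.76; there is no default route.

no route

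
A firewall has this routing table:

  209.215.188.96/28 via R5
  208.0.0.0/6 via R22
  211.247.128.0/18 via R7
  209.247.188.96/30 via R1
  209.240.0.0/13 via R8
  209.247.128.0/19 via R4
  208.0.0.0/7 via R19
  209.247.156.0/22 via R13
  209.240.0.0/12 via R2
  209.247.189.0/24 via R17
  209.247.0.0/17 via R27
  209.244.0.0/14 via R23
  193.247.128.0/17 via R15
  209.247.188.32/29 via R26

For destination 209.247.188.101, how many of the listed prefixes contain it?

5

Prefixes containing 209.247.188.101:
  208.0.0.0/6 (208.0.0.0 - 211.255.255.255)
  208.0.0.0/7 (208.0.0.0 - 209.255.255.255)
  209.240.0.0/12 (209.240.0.0 - 209.255.255.255)
  209.240.0.0/13 (209.240.0.0 - 209.247.255.255)
  209.244.0.0/14 (209.244.0.0 - 209.247.255.255)
Total matching entries: 5.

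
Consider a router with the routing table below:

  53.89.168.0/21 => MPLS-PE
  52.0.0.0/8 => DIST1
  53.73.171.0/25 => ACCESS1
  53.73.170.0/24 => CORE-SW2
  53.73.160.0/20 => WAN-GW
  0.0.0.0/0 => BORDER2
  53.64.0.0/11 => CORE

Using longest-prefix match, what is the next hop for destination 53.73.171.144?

Routes whose prefix contains 53.73.171.144:
  0.0.0.0/0 (default, matches everything) -> BORDER2
  53.64.0.0/11 (53.64.0.0 - 53.95.255.255) -> CORE
  53.73.160.0/20 (53.73.160.0 - 53.73.175.255) -> WAN-GW
More-specific entries that do NOT match:
  53.73.171.0/25 (53.73.171.0 - 53.73.171.127) does not contain 53.73.171.144
  53.73.170.0/24 (53.73.170.0 - 53.73.170.255) does not contain 53.73.171.144
  53.89.168.0/21 (53.89.168.0 - 53.89.175.255) does not contain 53.73.171.144
Longest matching prefix is /20 -> next hop WAN-GW.

WAN-GW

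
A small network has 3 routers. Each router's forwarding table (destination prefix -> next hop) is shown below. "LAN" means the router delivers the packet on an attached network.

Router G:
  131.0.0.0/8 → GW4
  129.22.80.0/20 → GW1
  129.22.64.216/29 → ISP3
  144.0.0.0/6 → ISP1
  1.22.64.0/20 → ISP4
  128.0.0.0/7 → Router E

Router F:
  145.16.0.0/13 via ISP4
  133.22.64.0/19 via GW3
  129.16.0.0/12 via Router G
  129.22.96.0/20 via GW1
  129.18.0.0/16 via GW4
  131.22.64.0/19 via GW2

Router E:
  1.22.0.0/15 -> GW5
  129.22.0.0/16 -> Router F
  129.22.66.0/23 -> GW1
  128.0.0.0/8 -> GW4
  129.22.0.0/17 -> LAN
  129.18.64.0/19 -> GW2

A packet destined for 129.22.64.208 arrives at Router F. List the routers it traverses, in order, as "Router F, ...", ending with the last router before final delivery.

Router F, Router G, Router E

At Router F: longest match for 129.22.64.208 is 129.16.0.0/12 -> Router G
At Router G: longest match for 129.22.64.208 is 128.0.0.0/7 -> Router E
At Router E: longest match for 129.22.64.208 is 129.22.0.0/17 -> LAN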